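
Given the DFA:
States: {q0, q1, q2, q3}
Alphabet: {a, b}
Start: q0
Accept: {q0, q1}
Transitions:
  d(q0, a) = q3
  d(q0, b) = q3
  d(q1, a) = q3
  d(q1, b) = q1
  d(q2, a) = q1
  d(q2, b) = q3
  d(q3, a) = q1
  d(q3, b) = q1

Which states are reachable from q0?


BFS from q0:
  layer 0: {q0}
  layer 1: {q3}
  layer 2: {q1}

{q0, q1, q3}


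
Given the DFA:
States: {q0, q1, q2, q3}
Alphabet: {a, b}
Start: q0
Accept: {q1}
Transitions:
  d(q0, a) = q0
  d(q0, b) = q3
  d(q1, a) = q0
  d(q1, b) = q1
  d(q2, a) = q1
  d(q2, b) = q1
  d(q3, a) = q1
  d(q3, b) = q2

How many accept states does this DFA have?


Accept states listed: {q1}
Counting: q1(1)

1


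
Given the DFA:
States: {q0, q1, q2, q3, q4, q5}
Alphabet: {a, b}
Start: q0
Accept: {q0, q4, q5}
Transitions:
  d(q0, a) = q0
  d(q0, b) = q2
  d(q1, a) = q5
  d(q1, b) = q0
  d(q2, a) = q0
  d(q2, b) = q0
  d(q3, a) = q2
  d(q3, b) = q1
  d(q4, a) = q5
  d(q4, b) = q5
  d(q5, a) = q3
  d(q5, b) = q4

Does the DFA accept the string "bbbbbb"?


Trace: q0 -> q2 -> q0 -> q2 -> q0 -> q2 -> q0
Final state: q0
Accept states: {q0, q4, q5}

Yes, accepted (final state q0 is an accept state)


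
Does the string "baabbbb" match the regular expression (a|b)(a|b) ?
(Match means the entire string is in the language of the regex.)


|string| = 7; first = 'b'; last = 'b'

No, "baabbbb" does not match (a|b)(a|b)


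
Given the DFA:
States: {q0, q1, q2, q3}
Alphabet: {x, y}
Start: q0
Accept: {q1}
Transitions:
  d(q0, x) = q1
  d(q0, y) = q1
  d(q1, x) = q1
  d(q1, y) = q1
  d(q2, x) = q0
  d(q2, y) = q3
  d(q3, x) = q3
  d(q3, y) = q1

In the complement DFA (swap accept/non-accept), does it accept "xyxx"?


Trace: q0 -> q1 -> q1 -> q1 -> q1
Final: q1
Original accept: {q1}
Complement: q1 is in original accept

No, complement rejects (original accepts)


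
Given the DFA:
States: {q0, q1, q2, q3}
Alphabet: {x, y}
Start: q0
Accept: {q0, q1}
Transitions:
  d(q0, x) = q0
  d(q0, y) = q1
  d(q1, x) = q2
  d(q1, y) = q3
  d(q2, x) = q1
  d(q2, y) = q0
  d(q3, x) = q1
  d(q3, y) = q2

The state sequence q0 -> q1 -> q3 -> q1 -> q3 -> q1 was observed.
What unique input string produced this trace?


Trace back each transition to find the symbol:
  q0 --[y]--> q1
  q1 --[y]--> q3
  q3 --[x]--> q1
  q1 --[y]--> q3
  q3 --[x]--> q1

"yyxyx"


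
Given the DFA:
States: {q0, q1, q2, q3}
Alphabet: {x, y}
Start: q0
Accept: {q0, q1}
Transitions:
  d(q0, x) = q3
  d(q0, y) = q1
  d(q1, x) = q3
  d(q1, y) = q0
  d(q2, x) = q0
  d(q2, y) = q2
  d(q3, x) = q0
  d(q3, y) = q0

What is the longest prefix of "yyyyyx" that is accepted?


Run the DFA, marking each prefix where the state is accepting:
  "" -> q0 [accept]
  "y" -> q1 [accept]
  "yy" -> q0 [accept]
  "yyy" -> q1 [accept]
  "yyyy" -> q0 [accept]
  "yyyyy" -> q1 [accept]
  "yyyyyx" -> q3 [reject]

"yyyyy"


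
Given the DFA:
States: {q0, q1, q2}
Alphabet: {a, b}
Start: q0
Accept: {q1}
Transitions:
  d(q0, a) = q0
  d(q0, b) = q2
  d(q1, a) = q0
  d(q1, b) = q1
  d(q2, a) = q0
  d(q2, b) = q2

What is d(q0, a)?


Looking up transition d(q0, a)

q0


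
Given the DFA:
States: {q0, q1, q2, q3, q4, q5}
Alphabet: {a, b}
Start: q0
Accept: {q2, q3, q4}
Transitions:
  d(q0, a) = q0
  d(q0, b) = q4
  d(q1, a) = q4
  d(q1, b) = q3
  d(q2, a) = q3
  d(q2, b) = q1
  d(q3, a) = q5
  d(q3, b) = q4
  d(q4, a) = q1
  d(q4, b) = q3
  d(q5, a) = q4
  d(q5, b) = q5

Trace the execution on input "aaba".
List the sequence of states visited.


Input: aaba
d(q0, a) = q0
d(q0, a) = q0
d(q0, b) = q4
d(q4, a) = q1


q0 -> q0 -> q0 -> q4 -> q1


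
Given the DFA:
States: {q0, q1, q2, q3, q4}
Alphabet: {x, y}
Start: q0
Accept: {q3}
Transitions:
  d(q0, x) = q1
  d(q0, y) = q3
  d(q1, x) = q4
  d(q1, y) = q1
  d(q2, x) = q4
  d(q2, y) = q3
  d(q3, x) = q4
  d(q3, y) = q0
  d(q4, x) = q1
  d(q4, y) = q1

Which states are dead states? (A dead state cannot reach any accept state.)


Forward reachability from each state:
  q0 -> reaches accept state q3 (live)
  q1 -> reaches {q1, q4}, no accept state (dead)
  q2 -> reaches accept state q3 (live)
  q3 -> reaches accept state q3 (live)
  q4 -> reaches {q1, q4}, no accept state (dead)

{q1, q4}


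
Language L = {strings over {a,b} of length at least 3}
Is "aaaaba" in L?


length = 6

Yes, "aaaaba" is in L


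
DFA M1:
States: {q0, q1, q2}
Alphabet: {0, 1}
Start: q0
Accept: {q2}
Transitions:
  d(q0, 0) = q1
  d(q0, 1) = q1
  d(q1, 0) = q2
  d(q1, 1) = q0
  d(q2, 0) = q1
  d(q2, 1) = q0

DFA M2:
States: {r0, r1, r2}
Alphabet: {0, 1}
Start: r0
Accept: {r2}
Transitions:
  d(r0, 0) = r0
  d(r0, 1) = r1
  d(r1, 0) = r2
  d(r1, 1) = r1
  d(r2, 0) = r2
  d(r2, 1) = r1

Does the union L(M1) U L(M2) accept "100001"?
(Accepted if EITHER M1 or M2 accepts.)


M1: final=q0 accepted=False
M2: final=r1 accepted=False

No, union rejects (neither accepts)


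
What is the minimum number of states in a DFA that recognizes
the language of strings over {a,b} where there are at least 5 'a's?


States: count = 0, 1, ..., 4, and a final '>= 5' state.
Total: 5 + 1 = 6. Accept = '>= 5' state.

6


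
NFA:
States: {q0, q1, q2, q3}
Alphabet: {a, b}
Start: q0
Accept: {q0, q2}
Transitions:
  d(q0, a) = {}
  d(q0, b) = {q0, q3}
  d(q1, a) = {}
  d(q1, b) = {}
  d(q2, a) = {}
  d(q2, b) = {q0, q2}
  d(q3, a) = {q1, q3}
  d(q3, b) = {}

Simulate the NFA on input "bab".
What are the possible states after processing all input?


Start: {q0}
  --b--> {q0, q3}
  --a--> {q1, q3}
  --b--> {}

{} (empty set, no valid transitions)


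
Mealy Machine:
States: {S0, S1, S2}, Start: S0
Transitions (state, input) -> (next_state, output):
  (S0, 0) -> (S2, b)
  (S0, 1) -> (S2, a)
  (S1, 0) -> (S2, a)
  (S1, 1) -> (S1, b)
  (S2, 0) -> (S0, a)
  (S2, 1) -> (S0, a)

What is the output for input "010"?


Step-by-step:
  (S0, 0) -> (S2, b)
  (S2, 1) -> (S0, a)
  (S0, 0) -> (S2, b)

"bab"


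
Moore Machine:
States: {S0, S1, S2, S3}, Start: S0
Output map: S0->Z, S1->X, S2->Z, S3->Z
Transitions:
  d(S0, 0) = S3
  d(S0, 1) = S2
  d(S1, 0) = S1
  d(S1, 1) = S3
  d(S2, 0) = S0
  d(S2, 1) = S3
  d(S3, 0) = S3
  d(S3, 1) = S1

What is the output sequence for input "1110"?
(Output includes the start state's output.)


Start: S0 (output Z)
  --1--> S2 (output Z)
  --1--> S3 (output Z)
  --1--> S1 (output X)
  --0--> S1 (output X)

"ZZZXX"


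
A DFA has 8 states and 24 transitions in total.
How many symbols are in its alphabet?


Each state has exactly one transition per symbol.
|alphabet| = transitions / states = 24 / 8 = 3

3


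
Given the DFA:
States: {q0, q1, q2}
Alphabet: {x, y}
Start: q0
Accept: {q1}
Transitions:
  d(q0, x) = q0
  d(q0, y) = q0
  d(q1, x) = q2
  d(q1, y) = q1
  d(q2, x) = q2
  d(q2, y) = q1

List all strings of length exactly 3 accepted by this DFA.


All strings of length 3: 8 total
Accepted: 0

None


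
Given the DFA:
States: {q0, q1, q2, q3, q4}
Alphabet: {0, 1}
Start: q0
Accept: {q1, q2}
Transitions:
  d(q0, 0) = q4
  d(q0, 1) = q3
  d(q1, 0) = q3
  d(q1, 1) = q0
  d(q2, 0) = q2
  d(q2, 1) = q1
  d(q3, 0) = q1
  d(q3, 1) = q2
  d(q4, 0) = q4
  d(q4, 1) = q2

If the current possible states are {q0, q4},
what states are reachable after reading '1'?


Apply transition on '1' from each current state:
  d(q0, 1) = q3
  d(q4, 1) = q2

{q2, q3}


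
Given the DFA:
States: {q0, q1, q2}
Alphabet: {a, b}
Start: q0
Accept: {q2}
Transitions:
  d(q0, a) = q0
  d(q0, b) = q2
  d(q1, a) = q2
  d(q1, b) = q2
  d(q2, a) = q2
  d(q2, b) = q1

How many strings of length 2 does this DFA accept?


Enumerating all length-2 strings:
  "aa" -> q0 [reject]
  "ab" -> q2 [accept]
  "ba" -> q2 [accept]
  "bb" -> q1 [reject]

2 out of 4


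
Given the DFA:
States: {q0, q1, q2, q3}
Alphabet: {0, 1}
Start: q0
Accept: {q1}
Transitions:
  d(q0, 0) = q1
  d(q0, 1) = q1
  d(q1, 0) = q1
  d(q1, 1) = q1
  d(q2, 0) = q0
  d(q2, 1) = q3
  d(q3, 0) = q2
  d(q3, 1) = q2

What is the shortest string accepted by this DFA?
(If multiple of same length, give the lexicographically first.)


BFS by string length (lex-first path to each state shown):
  len 0: q0<-""
  len 1: q1<-"0"
Found accept state at length 1.

"0"


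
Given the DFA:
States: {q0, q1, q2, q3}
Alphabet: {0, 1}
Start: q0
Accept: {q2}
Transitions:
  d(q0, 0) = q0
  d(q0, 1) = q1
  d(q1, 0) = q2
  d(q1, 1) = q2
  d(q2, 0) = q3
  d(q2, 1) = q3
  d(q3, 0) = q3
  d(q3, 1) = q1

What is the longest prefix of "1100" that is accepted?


Run the DFA, marking each prefix where the state is accepting:
  "" -> q0 [reject]
  "1" -> q1 [reject]
  "11" -> q2 [accept]
  "110" -> q3 [reject]
  "1100" -> q3 [reject]

"11"


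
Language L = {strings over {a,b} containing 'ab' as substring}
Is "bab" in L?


'ab' occurs at index 1

Yes, "bab" is in L


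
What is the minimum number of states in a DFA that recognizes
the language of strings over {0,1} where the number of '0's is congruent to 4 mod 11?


States track (count of '0') mod 11.
Need 11 states: one per remainder 0..10; accept = remainder 4.

11


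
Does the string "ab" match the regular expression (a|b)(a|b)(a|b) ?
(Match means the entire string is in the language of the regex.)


|string| = 2; first = 'a'; last = 'b'

No, "ab" does not match (a|b)(a|b)(a|b)


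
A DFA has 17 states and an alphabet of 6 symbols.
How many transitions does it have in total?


Each state has exactly one transition per symbol.
17 * 6 = 102

102


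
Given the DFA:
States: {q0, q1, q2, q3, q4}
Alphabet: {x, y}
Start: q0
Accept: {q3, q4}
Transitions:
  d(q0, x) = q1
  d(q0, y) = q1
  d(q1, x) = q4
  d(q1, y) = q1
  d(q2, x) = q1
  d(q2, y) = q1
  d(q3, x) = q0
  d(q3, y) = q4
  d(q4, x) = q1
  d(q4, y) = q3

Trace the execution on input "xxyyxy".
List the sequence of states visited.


Input: xxyyxy
d(q0, x) = q1
d(q1, x) = q4
d(q4, y) = q3
d(q3, y) = q4
d(q4, x) = q1
d(q1, y) = q1


q0 -> q1 -> q4 -> q3 -> q4 -> q1 -> q1


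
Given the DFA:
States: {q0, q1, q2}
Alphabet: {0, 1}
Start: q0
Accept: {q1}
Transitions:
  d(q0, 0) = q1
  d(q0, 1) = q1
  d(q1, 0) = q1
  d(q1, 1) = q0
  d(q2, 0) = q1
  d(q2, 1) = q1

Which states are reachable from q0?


BFS from q0:
  layer 0: {q0}
  layer 1: {q1}

{q0, q1}


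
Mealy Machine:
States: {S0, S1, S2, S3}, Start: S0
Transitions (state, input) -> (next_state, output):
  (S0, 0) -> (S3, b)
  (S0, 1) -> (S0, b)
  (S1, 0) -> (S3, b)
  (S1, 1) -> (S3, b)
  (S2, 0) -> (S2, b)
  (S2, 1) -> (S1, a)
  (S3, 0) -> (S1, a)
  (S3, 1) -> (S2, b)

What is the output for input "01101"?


Step-by-step:
  (S0, 0) -> (S3, b)
  (S3, 1) -> (S2, b)
  (S2, 1) -> (S1, a)
  (S1, 0) -> (S3, b)
  (S3, 1) -> (S2, b)

"bbabb"


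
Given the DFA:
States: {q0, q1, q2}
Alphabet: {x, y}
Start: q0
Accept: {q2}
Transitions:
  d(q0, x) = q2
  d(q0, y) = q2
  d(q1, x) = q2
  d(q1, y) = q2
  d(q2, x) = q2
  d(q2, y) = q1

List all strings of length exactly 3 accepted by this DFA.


All strings of length 3: 8 total
Accepted: 6

"xxx", "xyx", "xyy", "yxx", "yyx", "yyy"


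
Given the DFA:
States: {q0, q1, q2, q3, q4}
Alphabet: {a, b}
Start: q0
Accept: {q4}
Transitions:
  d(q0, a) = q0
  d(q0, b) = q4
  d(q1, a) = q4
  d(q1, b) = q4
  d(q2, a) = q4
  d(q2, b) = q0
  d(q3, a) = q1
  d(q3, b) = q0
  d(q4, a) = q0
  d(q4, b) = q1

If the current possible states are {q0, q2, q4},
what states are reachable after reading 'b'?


Apply transition on 'b' from each current state:
  d(q0, b) = q4
  d(q2, b) = q0
  d(q4, b) = q1

{q0, q1, q4}


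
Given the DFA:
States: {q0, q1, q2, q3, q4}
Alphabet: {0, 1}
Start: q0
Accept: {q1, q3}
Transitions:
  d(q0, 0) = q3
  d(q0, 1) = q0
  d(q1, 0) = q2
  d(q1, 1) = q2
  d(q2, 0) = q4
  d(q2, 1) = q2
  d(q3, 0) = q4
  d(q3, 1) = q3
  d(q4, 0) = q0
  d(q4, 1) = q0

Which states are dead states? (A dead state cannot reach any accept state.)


Forward reachability from each state:
  q0 -> reaches accept state q3 (live)
  q1 -> reaches accept state q1 (live)
  q2 -> reaches accept state q3 (live)
  q3 -> reaches accept state q3 (live)
  q4 -> reaches accept state q3 (live)

None (all states can reach an accept state)


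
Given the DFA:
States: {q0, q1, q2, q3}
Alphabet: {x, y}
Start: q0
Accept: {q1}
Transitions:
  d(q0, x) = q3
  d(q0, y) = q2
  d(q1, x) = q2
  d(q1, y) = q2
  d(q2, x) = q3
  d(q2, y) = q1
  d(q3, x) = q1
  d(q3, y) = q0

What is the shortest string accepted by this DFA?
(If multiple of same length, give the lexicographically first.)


BFS by string length (lex-first path to each state shown):
  len 0: q0<-""
  len 1: q2<-"y", q3<-"x"
  len 2: q0<-"xy", q1<-"xx", q3<-"yx"
Found accept state at length 2.

"xx"


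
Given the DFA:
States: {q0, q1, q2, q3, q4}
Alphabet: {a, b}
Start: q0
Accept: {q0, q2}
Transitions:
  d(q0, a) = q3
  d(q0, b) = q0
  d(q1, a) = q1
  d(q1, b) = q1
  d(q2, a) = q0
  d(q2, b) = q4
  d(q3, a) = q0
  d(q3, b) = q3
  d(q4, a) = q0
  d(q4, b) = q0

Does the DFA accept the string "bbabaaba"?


Trace: q0 -> q0 -> q0 -> q3 -> q3 -> q0 -> q3 -> q3 -> q0
Final state: q0
Accept states: {q0, q2}

Yes, accepted (final state q0 is an accept state)


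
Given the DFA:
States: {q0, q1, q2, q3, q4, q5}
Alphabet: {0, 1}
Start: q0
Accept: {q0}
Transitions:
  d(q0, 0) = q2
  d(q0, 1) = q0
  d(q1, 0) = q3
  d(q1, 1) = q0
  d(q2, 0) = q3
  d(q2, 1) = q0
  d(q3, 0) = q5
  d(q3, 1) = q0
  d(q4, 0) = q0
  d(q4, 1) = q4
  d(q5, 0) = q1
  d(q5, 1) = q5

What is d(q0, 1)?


Looking up transition d(q0, 1)

q0


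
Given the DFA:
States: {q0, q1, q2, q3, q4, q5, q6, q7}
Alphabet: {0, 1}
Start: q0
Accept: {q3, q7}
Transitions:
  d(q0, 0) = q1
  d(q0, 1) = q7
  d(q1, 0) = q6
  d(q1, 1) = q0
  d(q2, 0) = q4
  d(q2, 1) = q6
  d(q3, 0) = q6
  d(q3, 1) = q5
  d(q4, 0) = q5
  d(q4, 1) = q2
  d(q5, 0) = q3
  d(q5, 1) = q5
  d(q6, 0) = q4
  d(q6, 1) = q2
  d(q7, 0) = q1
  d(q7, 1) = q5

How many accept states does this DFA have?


Accept states listed: {q3, q7}
Counting: q3(1) q7(2)

2


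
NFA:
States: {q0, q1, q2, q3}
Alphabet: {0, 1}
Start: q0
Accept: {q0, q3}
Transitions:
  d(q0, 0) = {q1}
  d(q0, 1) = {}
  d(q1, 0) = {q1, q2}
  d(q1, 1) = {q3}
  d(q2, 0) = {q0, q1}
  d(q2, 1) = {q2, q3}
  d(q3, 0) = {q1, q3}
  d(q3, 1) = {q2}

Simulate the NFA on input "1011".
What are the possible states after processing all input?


Start: {q0}
  --1--> {}
  --0--> {}
  --1--> {}
  --1--> {}

{} (empty set, no valid transitions)


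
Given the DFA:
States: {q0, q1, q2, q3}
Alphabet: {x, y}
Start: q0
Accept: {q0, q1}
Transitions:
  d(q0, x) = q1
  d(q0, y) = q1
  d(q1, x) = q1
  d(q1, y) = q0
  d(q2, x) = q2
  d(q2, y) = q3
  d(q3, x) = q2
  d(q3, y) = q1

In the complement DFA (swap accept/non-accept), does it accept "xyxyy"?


Trace: q0 -> q1 -> q0 -> q1 -> q0 -> q1
Final: q1
Original accept: {q0, q1}
Complement: q1 is in original accept

No, complement rejects (original accepts)


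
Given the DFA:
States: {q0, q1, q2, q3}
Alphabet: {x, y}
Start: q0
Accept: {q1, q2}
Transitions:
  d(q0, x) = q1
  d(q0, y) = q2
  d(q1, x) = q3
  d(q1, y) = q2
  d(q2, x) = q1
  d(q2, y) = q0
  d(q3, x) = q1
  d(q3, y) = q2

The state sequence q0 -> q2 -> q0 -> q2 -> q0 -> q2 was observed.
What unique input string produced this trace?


Trace back each transition to find the symbol:
  q0 --[y]--> q2
  q2 --[y]--> q0
  q0 --[y]--> q2
  q2 --[y]--> q0
  q0 --[y]--> q2

"yyyyy"


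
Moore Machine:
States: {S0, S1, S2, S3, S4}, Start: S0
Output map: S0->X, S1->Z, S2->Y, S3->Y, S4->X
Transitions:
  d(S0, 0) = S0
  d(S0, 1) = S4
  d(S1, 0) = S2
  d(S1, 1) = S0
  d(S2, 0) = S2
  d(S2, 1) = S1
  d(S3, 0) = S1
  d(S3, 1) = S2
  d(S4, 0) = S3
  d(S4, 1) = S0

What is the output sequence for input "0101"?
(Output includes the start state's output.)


Start: S0 (output X)
  --0--> S0 (output X)
  --1--> S4 (output X)
  --0--> S3 (output Y)
  --1--> S2 (output Y)

"XXXYY"


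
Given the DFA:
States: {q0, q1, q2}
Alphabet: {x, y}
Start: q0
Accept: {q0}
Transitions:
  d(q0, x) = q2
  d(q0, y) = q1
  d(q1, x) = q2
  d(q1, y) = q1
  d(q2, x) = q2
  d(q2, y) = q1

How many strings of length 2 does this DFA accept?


Enumerating all length-2 strings:
  "xx" -> q2 [reject]
  "xy" -> q1 [reject]
  "yx" -> q2 [reject]
  "yy" -> q1 [reject]

0 out of 4


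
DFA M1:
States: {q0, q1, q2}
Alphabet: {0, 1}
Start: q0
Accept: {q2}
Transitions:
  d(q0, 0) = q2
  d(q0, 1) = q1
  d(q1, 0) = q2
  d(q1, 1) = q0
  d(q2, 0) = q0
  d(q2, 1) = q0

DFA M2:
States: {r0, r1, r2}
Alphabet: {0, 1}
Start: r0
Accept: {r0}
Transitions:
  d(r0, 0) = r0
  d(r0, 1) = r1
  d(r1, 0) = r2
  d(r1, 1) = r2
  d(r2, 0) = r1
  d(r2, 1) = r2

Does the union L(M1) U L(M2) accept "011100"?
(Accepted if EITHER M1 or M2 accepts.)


M1: final=q0 accepted=False
M2: final=r2 accepted=False

No, union rejects (neither accepts)


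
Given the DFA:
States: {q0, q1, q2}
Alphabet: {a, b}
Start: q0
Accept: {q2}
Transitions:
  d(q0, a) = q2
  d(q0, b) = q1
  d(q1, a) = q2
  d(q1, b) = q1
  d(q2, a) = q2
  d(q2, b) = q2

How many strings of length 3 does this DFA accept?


Enumerating all length-3 strings:
  "aaa" -> q2 [accept]
  "aab" -> q2 [accept]
  "aba" -> q2 [accept]
  "abb" -> q2 [accept]
  "baa" -> q2 [accept]
  "bab" -> q2 [accept]
  "bba" -> q2 [accept]
  "bbb" -> q1 [reject]

7 out of 8


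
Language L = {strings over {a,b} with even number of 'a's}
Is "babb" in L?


count('a') = 1; 1 mod 2 = 1

No, "babb" is not in L


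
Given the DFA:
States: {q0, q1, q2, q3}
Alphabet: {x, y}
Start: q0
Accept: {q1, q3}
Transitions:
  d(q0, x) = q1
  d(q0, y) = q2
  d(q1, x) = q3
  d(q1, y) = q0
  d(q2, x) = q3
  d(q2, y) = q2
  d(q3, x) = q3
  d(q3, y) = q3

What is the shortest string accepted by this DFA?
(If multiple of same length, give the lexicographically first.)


BFS by string length (lex-first path to each state shown):
  len 0: q0<-""
  len 1: q1<-"x", q2<-"y"
Found accept state at length 1.

"x"


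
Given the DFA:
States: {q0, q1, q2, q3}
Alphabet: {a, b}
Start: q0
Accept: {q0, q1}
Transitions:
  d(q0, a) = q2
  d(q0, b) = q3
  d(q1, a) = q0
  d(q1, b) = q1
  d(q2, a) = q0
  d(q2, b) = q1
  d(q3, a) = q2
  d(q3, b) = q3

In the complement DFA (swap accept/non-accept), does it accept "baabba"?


Trace: q0 -> q3 -> q2 -> q0 -> q3 -> q3 -> q2
Final: q2
Original accept: {q0, q1}
Complement: q2 is not in original accept

Yes, complement accepts (original rejects)


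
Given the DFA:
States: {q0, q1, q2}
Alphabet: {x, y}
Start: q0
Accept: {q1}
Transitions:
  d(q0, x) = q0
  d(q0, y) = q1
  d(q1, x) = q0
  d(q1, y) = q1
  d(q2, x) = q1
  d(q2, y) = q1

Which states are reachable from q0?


BFS from q0:
  layer 0: {q0}
  layer 1: {q1}

{q0, q1}


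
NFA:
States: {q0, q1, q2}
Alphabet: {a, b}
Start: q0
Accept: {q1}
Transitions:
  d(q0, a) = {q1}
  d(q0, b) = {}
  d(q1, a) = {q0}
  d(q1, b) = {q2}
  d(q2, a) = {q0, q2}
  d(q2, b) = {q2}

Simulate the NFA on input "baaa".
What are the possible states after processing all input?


Start: {q0}
  --b--> {}
  --a--> {}
  --a--> {}
  --a--> {}

{} (empty set, no valid transitions)


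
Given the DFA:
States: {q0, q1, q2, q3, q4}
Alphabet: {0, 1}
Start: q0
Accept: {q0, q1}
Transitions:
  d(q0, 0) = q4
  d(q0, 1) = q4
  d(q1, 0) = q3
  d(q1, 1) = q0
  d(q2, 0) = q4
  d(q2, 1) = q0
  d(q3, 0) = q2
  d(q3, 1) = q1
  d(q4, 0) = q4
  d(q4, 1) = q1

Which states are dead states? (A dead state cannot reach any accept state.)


Forward reachability from each state:
  q0 -> reaches accept state q0 (live)
  q1 -> reaches accept state q0 (live)
  q2 -> reaches accept state q0 (live)
  q3 -> reaches accept state q0 (live)
  q4 -> reaches accept state q0 (live)

None (all states can reach an accept state)


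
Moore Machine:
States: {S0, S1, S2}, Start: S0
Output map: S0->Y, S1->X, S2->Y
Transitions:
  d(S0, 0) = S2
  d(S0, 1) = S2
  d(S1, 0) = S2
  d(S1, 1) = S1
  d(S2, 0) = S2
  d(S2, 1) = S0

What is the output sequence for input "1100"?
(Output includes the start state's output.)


Start: S0 (output Y)
  --1--> S2 (output Y)
  --1--> S0 (output Y)
  --0--> S2 (output Y)
  --0--> S2 (output Y)

"YYYYY"


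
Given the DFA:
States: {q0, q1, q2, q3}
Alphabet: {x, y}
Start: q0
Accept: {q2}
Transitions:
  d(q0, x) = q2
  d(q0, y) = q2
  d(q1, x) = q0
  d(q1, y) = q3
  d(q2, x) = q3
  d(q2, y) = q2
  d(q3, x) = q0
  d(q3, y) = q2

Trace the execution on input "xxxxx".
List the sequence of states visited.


Input: xxxxx
d(q0, x) = q2
d(q2, x) = q3
d(q3, x) = q0
d(q0, x) = q2
d(q2, x) = q3


q0 -> q2 -> q3 -> q0 -> q2 -> q3


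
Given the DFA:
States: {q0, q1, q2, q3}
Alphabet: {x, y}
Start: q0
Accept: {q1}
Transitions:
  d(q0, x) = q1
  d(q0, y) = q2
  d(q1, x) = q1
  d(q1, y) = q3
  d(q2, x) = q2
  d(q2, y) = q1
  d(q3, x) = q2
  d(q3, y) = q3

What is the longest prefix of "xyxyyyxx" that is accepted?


Run the DFA, marking each prefix where the state is accepting:
  "" -> q0 [reject]
  "x" -> q1 [accept]
  "xy" -> q3 [reject]
  "xyx" -> q2 [reject]
  "xyxy" -> q1 [accept]
  "xyxyy" -> q3 [reject]
  "xyxyyy" -> q3 [reject]
  "xyxyyyx" -> q2 [reject]
  "xyxyyyxx" -> q2 [reject]

"xyxy"


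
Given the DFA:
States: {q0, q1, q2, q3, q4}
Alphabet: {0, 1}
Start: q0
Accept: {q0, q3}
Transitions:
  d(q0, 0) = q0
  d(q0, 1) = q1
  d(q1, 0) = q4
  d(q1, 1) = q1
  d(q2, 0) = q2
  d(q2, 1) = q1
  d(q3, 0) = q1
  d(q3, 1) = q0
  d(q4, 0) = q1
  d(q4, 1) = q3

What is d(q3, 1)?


Looking up transition d(q3, 1)

q0


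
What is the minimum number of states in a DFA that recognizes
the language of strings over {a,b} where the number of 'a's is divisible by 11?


States track (count of 'a') mod 11.
Need 11 states: one per remainder 0..10; accept = remainder 0.

11


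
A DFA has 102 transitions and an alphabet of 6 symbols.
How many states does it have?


Each state has exactly one transition per symbol.
states = transitions / |alphabet| = 102 / 6 = 17

17


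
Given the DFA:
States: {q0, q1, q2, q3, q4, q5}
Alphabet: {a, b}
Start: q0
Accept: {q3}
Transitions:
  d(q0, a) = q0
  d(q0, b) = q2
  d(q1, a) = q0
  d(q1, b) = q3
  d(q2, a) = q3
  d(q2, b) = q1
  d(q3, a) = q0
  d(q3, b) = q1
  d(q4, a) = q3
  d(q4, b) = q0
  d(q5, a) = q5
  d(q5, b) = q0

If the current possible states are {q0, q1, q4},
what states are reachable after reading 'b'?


Apply transition on 'b' from each current state:
  d(q0, b) = q2
  d(q1, b) = q3
  d(q4, b) = q0

{q0, q2, q3}


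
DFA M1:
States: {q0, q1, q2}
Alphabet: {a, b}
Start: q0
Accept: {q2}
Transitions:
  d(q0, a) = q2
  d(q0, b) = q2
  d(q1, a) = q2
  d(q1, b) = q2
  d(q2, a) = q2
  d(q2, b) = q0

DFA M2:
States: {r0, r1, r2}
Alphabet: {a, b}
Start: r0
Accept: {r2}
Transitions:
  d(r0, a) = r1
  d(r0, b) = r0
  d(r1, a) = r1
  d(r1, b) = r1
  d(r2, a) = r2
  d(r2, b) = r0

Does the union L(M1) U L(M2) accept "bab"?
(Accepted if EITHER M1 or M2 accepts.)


M1: final=q0 accepted=False
M2: final=r1 accepted=False

No, union rejects (neither accepts)


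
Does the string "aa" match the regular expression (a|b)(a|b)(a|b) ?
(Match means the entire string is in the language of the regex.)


|string| = 2; first = 'a'; last = 'a'

No, "aa" does not match (a|b)(a|b)(a|b)


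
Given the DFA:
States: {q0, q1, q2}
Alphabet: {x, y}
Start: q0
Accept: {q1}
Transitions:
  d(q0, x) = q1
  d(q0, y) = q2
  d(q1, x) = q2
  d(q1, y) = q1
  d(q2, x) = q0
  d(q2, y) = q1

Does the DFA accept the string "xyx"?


Trace: q0 -> q1 -> q1 -> q2
Final state: q2
Accept states: {q1}

No, rejected (final state q2 is not an accept state)


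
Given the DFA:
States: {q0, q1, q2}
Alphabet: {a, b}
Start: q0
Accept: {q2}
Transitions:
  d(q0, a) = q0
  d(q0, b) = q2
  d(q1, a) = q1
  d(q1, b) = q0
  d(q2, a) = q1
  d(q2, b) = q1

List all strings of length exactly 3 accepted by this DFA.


All strings of length 3: 8 total
Accepted: 1

"aab"


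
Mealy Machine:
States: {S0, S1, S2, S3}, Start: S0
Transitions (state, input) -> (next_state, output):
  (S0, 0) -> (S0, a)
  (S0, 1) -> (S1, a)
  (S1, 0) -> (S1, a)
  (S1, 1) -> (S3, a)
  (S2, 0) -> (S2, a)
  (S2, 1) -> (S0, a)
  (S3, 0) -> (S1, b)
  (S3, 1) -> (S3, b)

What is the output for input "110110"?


Step-by-step:
  (S0, 1) -> (S1, a)
  (S1, 1) -> (S3, a)
  (S3, 0) -> (S1, b)
  (S1, 1) -> (S3, a)
  (S3, 1) -> (S3, b)
  (S3, 0) -> (S1, b)

"aababb"


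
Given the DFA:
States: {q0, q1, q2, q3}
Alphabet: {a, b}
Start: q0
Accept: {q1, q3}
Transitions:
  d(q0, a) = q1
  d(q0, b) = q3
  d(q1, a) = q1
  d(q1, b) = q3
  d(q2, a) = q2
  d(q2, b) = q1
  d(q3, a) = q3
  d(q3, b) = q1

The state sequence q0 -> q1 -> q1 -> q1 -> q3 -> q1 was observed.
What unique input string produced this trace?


Trace back each transition to find the symbol:
  q0 --[a]--> q1
  q1 --[a]--> q1
  q1 --[a]--> q1
  q1 --[b]--> q3
  q3 --[b]--> q1

"aaabb"


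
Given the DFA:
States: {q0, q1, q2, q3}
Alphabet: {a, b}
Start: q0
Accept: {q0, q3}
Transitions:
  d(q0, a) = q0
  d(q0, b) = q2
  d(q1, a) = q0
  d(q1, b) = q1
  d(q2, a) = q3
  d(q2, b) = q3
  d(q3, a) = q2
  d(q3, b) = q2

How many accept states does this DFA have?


Accept states listed: {q0, q3}
Counting: q0(1) q3(2)

2


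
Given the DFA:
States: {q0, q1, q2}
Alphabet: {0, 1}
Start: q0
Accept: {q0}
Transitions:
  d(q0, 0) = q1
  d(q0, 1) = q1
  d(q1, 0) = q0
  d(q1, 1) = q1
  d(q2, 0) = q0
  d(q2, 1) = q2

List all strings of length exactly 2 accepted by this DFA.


All strings of length 2: 4 total
Accepted: 2

"00", "10"


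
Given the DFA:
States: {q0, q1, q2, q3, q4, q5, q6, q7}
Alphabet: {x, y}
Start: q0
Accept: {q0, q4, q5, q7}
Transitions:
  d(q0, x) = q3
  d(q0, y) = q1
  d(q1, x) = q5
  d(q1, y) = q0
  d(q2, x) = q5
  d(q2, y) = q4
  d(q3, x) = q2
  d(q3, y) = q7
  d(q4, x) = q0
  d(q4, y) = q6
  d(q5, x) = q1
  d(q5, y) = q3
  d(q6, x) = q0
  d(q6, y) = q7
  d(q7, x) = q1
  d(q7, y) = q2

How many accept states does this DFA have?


Accept states listed: {q0, q4, q5, q7}
Counting: q0(1) q4(2) q5(3) q7(4)

4


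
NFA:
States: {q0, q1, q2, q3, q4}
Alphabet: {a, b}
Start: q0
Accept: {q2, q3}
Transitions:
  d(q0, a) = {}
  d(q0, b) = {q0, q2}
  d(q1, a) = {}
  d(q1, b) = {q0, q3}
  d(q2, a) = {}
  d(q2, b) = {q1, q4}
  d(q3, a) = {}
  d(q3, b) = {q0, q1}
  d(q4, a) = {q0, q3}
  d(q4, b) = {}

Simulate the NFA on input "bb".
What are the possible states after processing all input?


Start: {q0}
  --b--> {q0, q2}
  --b--> {q0, q1, q2, q4}

{q0, q1, q2, q4}


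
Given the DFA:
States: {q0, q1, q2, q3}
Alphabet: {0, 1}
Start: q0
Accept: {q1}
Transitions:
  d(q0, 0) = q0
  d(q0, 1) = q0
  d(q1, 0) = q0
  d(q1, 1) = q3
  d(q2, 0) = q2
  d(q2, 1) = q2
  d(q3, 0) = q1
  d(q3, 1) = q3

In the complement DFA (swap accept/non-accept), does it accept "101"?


Trace: q0 -> q0 -> q0 -> q0
Final: q0
Original accept: {q1}
Complement: q0 is not in original accept

Yes, complement accepts (original rejects)


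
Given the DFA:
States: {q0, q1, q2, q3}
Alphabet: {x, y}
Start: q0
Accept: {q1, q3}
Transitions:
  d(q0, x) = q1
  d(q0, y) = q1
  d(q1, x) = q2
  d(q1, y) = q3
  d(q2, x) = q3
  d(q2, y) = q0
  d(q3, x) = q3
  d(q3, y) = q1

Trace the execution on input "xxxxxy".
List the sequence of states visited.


Input: xxxxxy
d(q0, x) = q1
d(q1, x) = q2
d(q2, x) = q3
d(q3, x) = q3
d(q3, x) = q3
d(q3, y) = q1


q0 -> q1 -> q2 -> q3 -> q3 -> q3 -> q1


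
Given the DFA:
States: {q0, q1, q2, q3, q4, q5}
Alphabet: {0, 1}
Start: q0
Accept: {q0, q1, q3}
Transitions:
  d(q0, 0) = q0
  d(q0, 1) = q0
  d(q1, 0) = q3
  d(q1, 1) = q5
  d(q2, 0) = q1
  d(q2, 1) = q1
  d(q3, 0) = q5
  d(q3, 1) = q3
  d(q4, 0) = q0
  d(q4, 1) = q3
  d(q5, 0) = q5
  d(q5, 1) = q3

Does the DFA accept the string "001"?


Trace: q0 -> q0 -> q0 -> q0
Final state: q0
Accept states: {q0, q1, q3}

Yes, accepted (final state q0 is an accept state)


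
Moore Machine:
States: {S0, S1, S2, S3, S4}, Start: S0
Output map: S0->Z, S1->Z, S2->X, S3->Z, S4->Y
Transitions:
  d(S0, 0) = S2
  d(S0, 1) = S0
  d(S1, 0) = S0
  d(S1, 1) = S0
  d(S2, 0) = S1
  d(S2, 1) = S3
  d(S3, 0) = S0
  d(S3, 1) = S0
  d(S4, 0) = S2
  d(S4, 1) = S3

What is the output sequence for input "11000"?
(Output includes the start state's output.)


Start: S0 (output Z)
  --1--> S0 (output Z)
  --1--> S0 (output Z)
  --0--> S2 (output X)
  --0--> S1 (output Z)
  --0--> S0 (output Z)

"ZZZXZZ"


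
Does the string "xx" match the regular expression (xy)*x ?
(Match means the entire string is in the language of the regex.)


|string| = 2; first = 'x'; last = 'x'

No, "xx" does not match (xy)*x


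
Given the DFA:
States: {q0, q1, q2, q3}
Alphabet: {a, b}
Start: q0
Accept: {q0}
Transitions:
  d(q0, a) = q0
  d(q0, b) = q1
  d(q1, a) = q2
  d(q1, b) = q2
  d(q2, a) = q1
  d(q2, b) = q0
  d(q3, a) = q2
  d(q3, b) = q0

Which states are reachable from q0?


BFS from q0:
  layer 0: {q0}
  layer 1: {q1}
  layer 2: {q2}

{q0, q1, q2}


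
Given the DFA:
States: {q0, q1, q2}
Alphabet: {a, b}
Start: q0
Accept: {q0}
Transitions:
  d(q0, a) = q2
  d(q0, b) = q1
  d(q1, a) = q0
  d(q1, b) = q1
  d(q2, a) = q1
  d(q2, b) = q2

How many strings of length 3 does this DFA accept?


Enumerating all length-3 strings:
  "aaa" -> q0 [accept]
  "aab" -> q1 [reject]
  "aba" -> q1 [reject]
  "abb" -> q2 [reject]
  "baa" -> q2 [reject]
  "bab" -> q1 [reject]
  "bba" -> q0 [accept]
  "bbb" -> q1 [reject]

2 out of 8


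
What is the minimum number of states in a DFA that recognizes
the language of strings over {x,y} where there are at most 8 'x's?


States: count = 0, 1, ..., 8 (all accepting; 9 states), plus a dead state for count > 8.
Total: 9 + 1 = 10.

10


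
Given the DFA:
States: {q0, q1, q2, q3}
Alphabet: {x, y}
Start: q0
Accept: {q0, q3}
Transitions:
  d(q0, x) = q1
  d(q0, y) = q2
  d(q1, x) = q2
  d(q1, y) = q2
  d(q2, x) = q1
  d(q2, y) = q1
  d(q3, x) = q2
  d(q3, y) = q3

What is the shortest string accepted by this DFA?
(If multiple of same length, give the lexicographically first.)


BFS by string length (lex-first path to each state shown):
  len 0: q0<-""
Found accept state at length 0.

"" (empty string)


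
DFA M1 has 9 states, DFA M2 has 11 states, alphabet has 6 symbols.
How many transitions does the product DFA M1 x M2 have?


Product DFA has 9 * 11 = 99 states.
Each has 6 transitions: 99 * 6 = 594

594


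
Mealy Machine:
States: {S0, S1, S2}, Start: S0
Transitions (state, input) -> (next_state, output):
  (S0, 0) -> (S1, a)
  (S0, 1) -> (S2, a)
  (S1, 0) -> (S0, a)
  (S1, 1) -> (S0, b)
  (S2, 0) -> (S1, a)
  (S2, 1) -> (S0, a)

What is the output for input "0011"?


Step-by-step:
  (S0, 0) -> (S1, a)
  (S1, 0) -> (S0, a)
  (S0, 1) -> (S2, a)
  (S2, 1) -> (S0, a)

"aaaa"


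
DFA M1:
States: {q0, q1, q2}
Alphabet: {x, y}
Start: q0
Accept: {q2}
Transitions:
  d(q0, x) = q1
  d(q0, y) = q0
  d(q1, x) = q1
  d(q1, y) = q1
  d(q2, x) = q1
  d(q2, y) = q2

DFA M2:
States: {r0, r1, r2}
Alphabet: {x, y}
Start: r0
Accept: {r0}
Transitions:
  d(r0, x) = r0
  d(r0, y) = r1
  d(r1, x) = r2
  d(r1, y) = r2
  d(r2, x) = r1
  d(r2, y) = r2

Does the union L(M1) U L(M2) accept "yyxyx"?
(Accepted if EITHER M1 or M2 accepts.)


M1: final=q1 accepted=False
M2: final=r1 accepted=False

No, union rejects (neither accepts)


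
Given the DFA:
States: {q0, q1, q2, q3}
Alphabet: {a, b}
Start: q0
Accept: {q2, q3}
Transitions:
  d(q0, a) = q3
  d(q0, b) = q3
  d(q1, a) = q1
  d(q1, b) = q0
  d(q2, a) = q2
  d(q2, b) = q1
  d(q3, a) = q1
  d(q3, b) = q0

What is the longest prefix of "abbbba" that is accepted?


Run the DFA, marking each prefix where the state is accepting:
  "" -> q0 [reject]
  "a" -> q3 [accept]
  "ab" -> q0 [reject]
  "abb" -> q3 [accept]
  "abbb" -> q0 [reject]
  "abbbb" -> q3 [accept]
  "abbbba" -> q1 [reject]

"abbbb"


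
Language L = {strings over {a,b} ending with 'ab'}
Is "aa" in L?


last two symbols = 'aa'

No, "aa" is not in L


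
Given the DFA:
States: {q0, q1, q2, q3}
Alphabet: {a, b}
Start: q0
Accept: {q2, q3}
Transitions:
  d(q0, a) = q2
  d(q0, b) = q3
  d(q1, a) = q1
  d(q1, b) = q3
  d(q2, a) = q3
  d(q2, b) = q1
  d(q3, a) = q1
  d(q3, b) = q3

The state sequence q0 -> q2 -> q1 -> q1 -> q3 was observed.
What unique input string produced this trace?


Trace back each transition to find the symbol:
  q0 --[a]--> q2
  q2 --[b]--> q1
  q1 --[a]--> q1
  q1 --[b]--> q3

"abab"


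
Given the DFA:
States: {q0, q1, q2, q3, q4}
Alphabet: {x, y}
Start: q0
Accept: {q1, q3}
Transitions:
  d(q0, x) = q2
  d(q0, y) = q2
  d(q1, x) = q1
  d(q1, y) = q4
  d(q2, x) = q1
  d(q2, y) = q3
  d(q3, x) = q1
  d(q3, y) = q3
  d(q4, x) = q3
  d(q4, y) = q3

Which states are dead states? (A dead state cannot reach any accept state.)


Forward reachability from each state:
  q0 -> reaches accept state q1 (live)
  q1 -> reaches accept state q1 (live)
  q2 -> reaches accept state q1 (live)
  q3 -> reaches accept state q1 (live)
  q4 -> reaches accept state q1 (live)

None (all states can reach an accept state)


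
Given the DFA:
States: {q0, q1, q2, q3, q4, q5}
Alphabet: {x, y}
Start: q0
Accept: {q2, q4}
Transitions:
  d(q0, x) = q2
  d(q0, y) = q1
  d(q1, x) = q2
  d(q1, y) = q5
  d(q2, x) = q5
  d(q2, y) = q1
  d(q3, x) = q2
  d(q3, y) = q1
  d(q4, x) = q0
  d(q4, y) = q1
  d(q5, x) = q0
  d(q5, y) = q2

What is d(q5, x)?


Looking up transition d(q5, x)

q0


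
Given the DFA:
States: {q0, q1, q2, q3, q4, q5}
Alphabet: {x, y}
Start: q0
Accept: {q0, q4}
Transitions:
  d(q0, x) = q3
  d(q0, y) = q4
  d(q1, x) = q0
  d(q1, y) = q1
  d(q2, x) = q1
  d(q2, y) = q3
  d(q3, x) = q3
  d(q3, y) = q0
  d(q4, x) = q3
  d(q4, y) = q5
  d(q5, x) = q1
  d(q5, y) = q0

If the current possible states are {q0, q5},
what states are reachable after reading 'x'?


Apply transition on 'x' from each current state:
  d(q0, x) = q3
  d(q5, x) = q1

{q1, q3}


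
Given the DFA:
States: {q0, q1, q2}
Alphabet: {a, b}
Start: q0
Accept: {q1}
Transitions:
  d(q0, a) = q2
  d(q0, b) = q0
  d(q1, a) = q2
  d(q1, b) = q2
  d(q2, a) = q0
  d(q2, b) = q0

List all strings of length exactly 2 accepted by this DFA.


All strings of length 2: 4 total
Accepted: 0

None


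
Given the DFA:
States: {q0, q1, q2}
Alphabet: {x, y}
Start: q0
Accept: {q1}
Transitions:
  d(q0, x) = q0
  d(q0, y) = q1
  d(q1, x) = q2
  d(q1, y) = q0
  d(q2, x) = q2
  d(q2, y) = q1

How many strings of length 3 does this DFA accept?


Enumerating all length-3 strings:
  "xxx" -> q0 [reject]
  "xxy" -> q1 [accept]
  "xyx" -> q2 [reject]
  "xyy" -> q0 [reject]
  "yxx" -> q2 [reject]
  "yxy" -> q1 [accept]
  "yyx" -> q0 [reject]
  "yyy" -> q1 [accept]

3 out of 8


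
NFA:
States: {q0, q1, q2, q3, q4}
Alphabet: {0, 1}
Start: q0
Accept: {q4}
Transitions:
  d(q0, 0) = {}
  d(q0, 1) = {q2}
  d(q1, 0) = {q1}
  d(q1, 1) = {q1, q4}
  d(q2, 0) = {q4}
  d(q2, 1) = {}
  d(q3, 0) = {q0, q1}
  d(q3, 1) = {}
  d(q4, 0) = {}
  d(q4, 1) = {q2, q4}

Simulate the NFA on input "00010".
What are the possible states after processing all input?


Start: {q0}
  --0--> {}
  --0--> {}
  --0--> {}
  --1--> {}
  --0--> {}

{} (empty set, no valid transitions)


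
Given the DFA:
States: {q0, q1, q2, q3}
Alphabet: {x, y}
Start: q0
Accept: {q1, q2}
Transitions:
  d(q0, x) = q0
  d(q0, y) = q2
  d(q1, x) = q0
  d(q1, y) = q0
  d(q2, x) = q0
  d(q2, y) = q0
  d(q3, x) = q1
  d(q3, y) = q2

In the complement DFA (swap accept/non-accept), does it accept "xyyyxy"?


Trace: q0 -> q0 -> q2 -> q0 -> q2 -> q0 -> q2
Final: q2
Original accept: {q1, q2}
Complement: q2 is in original accept

No, complement rejects (original accepts)


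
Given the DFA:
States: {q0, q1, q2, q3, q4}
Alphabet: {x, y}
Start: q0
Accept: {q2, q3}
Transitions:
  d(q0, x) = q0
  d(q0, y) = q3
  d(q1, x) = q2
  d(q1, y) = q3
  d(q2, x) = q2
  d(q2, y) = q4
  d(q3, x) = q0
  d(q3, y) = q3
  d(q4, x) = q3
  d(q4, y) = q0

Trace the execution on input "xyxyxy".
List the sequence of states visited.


Input: xyxyxy
d(q0, x) = q0
d(q0, y) = q3
d(q3, x) = q0
d(q0, y) = q3
d(q3, x) = q0
d(q0, y) = q3


q0 -> q0 -> q3 -> q0 -> q3 -> q0 -> q3


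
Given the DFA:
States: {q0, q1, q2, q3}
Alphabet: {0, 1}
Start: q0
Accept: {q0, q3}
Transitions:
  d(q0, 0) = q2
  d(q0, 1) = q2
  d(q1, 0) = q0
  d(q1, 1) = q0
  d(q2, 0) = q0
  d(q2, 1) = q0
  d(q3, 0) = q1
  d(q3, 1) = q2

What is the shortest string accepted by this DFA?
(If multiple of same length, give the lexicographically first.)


BFS by string length (lex-first path to each state shown):
  len 0: q0<-""
Found accept state at length 0.

"" (empty string)


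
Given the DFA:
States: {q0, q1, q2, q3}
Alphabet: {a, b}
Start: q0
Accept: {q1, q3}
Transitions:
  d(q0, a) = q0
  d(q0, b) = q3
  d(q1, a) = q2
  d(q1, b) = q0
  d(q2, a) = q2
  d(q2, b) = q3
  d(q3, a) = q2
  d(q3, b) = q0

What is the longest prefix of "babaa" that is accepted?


Run the DFA, marking each prefix where the state is accepting:
  "" -> q0 [reject]
  "b" -> q3 [accept]
  "ba" -> q2 [reject]
  "bab" -> q3 [accept]
  "baba" -> q2 [reject]
  "babaa" -> q2 [reject]

"bab"


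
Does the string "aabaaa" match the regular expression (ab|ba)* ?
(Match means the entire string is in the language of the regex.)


|string| = 6; first = 'a'; last = 'a'

No, "aabaaa" does not match (ab|ba)*


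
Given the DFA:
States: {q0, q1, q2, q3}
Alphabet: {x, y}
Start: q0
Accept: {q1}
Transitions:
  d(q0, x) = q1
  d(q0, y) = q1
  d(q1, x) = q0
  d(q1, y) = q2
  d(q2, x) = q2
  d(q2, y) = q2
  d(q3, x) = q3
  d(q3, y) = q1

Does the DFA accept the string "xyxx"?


Trace: q0 -> q1 -> q2 -> q2 -> q2
Final state: q2
Accept states: {q1}

No, rejected (final state q2 is not an accept state)


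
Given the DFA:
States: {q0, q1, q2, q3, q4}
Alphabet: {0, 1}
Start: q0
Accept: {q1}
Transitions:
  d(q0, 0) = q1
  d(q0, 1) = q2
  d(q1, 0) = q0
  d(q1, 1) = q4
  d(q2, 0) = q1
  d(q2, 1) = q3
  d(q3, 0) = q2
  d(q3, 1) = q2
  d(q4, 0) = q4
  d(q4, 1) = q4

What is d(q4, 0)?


Looking up transition d(q4, 0)

q4


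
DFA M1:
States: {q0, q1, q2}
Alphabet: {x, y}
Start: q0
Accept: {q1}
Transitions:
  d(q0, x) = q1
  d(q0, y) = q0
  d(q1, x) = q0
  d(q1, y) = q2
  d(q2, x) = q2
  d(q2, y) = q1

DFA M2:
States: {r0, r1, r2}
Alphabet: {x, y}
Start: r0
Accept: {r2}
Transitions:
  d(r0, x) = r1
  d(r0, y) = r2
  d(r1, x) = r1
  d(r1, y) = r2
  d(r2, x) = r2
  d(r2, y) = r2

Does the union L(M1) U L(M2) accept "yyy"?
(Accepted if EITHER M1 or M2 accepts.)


M1: final=q0 accepted=False
M2: final=r2 accepted=True

Yes, union accepts


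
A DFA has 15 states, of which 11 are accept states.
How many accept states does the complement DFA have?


Complement swaps accept and non-accept states.
15 - 11 = 4

4


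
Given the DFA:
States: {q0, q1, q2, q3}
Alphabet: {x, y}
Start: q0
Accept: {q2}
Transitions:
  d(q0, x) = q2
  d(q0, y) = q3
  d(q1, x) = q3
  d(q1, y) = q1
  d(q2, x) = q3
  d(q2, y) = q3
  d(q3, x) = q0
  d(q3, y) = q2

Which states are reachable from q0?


BFS from q0:
  layer 0: {q0}
  layer 1: {q2, q3}

{q0, q2, q3}


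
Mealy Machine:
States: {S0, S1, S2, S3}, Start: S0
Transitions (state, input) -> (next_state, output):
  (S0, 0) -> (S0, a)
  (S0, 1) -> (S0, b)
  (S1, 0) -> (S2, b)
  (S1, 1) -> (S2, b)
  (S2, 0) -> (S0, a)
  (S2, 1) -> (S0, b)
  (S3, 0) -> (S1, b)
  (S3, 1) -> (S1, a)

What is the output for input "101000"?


Step-by-step:
  (S0, 1) -> (S0, b)
  (S0, 0) -> (S0, a)
  (S0, 1) -> (S0, b)
  (S0, 0) -> (S0, a)
  (S0, 0) -> (S0, a)
  (S0, 0) -> (S0, a)

"babaaa"


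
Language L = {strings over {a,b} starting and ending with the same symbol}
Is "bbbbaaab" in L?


first = 'b', last = 'b'

Yes, "bbbbaaab" is in L


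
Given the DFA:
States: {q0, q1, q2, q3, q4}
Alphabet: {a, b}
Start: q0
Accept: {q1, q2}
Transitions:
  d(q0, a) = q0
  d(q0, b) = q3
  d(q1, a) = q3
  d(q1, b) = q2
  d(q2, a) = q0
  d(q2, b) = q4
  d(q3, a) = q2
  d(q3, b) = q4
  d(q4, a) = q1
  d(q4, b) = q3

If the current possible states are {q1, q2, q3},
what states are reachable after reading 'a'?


Apply transition on 'a' from each current state:
  d(q1, a) = q3
  d(q2, a) = q0
  d(q3, a) = q2

{q0, q2, q3}


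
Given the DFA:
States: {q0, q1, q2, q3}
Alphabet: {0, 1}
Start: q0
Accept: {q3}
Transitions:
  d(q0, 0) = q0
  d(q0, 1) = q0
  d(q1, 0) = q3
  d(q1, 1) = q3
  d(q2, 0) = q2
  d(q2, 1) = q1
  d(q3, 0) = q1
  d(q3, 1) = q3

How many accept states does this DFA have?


Accept states listed: {q3}
Counting: q3(1)

1
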